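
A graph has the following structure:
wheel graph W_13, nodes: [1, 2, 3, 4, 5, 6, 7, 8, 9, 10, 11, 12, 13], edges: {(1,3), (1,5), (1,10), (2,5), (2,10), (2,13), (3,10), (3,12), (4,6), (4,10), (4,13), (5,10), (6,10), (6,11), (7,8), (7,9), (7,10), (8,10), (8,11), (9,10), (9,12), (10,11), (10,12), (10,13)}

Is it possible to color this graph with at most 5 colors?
A valid 5-coloring: color 1: [10]; color 2: [1, 2, 4, 7, 11, 12]; color 3: [3, 5, 6, 8, 9, 13].
(χ(G) = 3 ≤ 5.)

Yes, G is 5-colorable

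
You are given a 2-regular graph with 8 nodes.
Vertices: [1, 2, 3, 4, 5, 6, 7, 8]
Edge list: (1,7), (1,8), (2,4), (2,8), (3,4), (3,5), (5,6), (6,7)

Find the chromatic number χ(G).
χ(G) = 2

Clique number ω(G) = 2 (lower bound: χ ≥ ω).
The graph is bipartite (no odd cycle), so 2 colors suffice: χ(G) = 2.
A valid 2-coloring: color 1: [4, 5, 7, 8]; color 2: [1, 2, 3, 6].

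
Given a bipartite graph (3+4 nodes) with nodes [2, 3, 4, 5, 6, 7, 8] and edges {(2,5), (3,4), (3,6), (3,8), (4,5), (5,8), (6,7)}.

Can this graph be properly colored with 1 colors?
Edge (2,5) forces its endpoints to differ, so 1 color is not enough.

No, G is not 1-colorable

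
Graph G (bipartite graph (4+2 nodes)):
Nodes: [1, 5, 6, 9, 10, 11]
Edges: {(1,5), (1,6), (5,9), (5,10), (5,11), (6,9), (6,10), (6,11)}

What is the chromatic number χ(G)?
Clique number ω(G) = 2 (lower bound: χ ≥ ω).
The graph is bipartite (no odd cycle), so 2 colors suffice: χ(G) = 2.
A valid 2-coloring: color 1: [5, 6]; color 2: [1, 9, 10, 11].

χ(G) = 2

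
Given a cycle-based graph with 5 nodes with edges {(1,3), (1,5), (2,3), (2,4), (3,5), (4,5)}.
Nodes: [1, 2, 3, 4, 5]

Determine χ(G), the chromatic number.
χ(G) = 3

Clique number ω(G) = 3 (lower bound: χ ≥ ω).
The clique on [1, 3, 5] has size 3, forcing χ ≥ 3, and the coloring below uses 3 colors, so χ(G) = 3.
A valid 3-coloring: color 1: [2, 5]; color 2: [3, 4]; color 3: [1].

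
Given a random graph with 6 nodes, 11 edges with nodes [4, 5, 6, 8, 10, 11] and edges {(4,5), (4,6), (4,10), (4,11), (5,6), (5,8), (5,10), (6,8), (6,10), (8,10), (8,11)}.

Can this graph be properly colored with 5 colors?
A valid 5-coloring: color 1: [4, 8]; color 2: [6, 11]; color 3: [10]; color 4: [5].
(χ(G) = 4 ≤ 5.)

Yes, G is 5-colorable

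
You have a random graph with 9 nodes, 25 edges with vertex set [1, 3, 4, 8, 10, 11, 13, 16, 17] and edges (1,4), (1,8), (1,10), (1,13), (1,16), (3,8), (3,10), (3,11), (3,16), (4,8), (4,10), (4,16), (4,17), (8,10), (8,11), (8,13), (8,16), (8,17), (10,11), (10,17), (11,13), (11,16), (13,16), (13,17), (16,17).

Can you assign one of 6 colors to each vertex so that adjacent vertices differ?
A valid 6-coloring: color 1: [8]; color 2: [10, 16]; color 3: [1, 11, 17]; color 4: [3, 4, 13].
(χ(G) = 4 ≤ 6.)

Yes, G is 6-colorable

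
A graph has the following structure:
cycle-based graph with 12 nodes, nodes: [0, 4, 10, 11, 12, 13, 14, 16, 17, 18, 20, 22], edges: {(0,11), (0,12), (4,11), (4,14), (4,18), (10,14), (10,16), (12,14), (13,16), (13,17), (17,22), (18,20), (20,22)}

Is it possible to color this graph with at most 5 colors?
Yes, G is 5-colorable

A valid 5-coloring: color 1: [11, 14, 16, 17, 20]; color 2: [0, 4, 10, 13, 22]; color 3: [12, 18].
(χ(G) = 3 ≤ 5.)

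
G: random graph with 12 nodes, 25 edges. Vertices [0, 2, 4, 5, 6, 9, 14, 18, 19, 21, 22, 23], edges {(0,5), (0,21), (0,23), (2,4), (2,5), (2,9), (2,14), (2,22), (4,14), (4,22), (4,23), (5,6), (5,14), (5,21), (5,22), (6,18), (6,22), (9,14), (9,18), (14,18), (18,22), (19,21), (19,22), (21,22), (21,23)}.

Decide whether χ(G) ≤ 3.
Suppose a proper 3-coloring c exists. The clique [0, 5, 21] takes 3 distinct colors; by symmetry let c(0) = 1, c(5) = 2, c(21) = 3.
- Vertex 22: neighbors [5, 21] already have colors [2, 3] ⇒ c(22) = 1.
- Vertex 2: neighbors [22, 5] already have colors [1, 2] ⇒ c(2) = 3.
- Vertex 14: neighbors [5, 2] already have colors [2, 3] ⇒ c(14) = 1.
- Vertex 4: neighbors [14, 2] already have colors [1, 3] ⇒ c(4) = 2.
- Vertex 23: neighbors [0, 4, 21] already have colors [1, 2, 3] — all 3 colors blocked. Contradiction.
The forced assignments end in a contradiction, so G has no proper 3-coloring (χ ≥ 4).

No, G is not 3-colorable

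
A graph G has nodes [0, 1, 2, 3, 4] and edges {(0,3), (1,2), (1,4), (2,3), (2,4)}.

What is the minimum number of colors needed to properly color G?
χ(G) = 3

Clique number ω(G) = 3 (lower bound: χ ≥ ω).
The clique on [1, 2, 4] has size 3, forcing χ ≥ 3, and the coloring below uses 3 colors, so χ(G) = 3.
A valid 3-coloring: color 1: [0, 2]; color 2: [3, 4]; color 3: [1].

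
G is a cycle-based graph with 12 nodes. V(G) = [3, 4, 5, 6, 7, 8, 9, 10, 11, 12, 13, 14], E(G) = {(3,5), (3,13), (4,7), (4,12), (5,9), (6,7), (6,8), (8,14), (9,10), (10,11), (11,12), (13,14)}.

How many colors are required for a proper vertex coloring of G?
χ(G) = 2

Clique number ω(G) = 2 (lower bound: χ ≥ ω).
The graph is bipartite (no odd cycle), so 2 colors suffice: χ(G) = 2.
A valid 2-coloring: color 1: [3, 4, 6, 9, 11, 14]; color 2: [5, 7, 8, 10, 12, 13].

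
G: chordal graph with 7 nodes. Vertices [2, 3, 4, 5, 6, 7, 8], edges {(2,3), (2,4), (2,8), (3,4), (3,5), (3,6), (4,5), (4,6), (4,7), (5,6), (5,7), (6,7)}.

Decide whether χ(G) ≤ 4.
Yes, G is 4-colorable

A valid 4-coloring: color 1: [4, 8]; color 2: [2, 6]; color 3: [3, 7]; color 4: [5].
(χ(G) = 4 ≤ 4.)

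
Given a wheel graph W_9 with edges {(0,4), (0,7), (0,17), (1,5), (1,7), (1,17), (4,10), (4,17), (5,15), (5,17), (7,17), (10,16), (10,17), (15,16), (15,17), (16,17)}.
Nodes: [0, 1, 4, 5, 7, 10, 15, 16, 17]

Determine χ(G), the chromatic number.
Clique number ω(G) = 3 (lower bound: χ ≥ ω).
The clique on [0, 4, 17] has size 3, forcing χ ≥ 3, and the coloring below uses 3 colors, so χ(G) = 3.
A valid 3-coloring: color 1: [17]; color 2: [0, 1, 10, 15]; color 3: [4, 5, 7, 16].

χ(G) = 3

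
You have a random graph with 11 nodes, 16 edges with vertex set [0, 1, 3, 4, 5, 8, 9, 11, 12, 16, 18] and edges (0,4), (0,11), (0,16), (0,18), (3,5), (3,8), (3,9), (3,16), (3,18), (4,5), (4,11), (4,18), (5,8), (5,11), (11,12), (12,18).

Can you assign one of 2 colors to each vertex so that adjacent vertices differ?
The clique on vertices [0, 4, 18] has size 3 > 2, so it alone needs 3 colors.

No, G is not 2-colorable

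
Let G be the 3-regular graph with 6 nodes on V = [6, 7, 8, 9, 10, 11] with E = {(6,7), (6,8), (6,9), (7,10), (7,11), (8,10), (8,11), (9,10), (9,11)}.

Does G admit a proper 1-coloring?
No, G is not 1-colorable

Edge (8,10) forces its endpoints to differ, so 1 color is not enough.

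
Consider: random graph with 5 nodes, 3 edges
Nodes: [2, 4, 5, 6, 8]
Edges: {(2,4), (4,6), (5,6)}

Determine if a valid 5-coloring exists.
A valid 5-coloring: color 1: [2, 6, 8]; color 2: [4, 5].
(χ(G) = 2 ≤ 5.)

Yes, G is 5-colorable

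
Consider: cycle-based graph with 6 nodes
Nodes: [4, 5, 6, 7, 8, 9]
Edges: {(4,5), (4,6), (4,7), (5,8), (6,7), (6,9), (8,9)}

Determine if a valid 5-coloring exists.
Yes, G is 5-colorable

A valid 5-coloring: color 1: [4, 9]; color 2: [6, 8]; color 3: [5, 7].
(χ(G) = 3 ≤ 5.)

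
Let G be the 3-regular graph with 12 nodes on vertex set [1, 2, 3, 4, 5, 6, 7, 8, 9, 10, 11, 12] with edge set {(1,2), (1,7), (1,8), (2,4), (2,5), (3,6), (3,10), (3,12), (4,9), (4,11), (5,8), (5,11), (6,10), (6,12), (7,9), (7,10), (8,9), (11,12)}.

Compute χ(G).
χ(G) = 3

Clique number ω(G) = 3 (lower bound: χ ≥ ω).
The clique on [3, 6, 10] has size 3, forcing χ ≥ 3, and the coloring below uses 3 colors, so χ(G) = 3.
A valid 3-coloring: color 1: [1, 5, 9, 10, 12]; color 2: [3, 4, 7, 8]; color 3: [2, 6, 11].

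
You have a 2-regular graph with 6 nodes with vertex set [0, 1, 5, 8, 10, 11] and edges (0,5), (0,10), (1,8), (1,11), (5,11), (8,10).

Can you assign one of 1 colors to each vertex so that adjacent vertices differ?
No, G is not 1-colorable

Edge (0,10) forces its endpoints to differ, so 1 color is not enough.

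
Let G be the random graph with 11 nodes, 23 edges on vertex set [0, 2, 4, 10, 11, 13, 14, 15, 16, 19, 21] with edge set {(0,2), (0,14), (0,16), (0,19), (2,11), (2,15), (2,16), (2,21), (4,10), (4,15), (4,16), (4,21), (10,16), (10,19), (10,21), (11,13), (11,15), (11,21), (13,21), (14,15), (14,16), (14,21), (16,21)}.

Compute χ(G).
χ(G) = 4

Clique number ω(G) = 4 (lower bound: χ ≥ ω).
The clique on [4, 10, 16, 21] has size 4, forcing χ ≥ 4, and the coloring below uses 4 colors, so χ(G) = 4.
A valid 4-coloring: color 1: [0, 15, 21]; color 2: [11, 16, 19]; color 3: [2, 10, 13, 14]; color 4: [4].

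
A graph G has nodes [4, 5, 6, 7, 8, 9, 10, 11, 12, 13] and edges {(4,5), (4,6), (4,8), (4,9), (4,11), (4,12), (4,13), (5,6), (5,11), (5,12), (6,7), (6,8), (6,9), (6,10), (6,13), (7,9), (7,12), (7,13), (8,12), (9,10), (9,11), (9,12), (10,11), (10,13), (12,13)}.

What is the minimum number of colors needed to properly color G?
χ(G) = 3

Clique number ω(G) = 3 (lower bound: χ ≥ ω).
The clique on [9, 10, 11] has size 3, forcing χ ≥ 3, and the coloring below uses 3 colors, so χ(G) = 3.
A valid 3-coloring: color 1: [4, 7, 10]; color 2: [6, 11, 12]; color 3: [5, 8, 9, 13].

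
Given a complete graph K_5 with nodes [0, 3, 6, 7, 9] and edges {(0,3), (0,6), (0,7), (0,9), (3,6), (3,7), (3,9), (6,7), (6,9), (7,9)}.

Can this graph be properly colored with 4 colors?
No, G is not 4-colorable

The clique on vertices [0, 3, 6, 7, 9] has size 5 > 4, so it alone needs 5 colors.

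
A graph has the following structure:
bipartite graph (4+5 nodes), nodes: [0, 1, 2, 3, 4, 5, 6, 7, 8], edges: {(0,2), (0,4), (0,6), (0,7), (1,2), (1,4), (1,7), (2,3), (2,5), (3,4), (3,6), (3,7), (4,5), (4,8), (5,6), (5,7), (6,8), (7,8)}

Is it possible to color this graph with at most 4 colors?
Yes, G is 4-colorable

A valid 4-coloring: color 1: [2, 4, 6, 7]; color 2: [0, 1, 3, 5, 8].
(χ(G) = 2 ≤ 4.)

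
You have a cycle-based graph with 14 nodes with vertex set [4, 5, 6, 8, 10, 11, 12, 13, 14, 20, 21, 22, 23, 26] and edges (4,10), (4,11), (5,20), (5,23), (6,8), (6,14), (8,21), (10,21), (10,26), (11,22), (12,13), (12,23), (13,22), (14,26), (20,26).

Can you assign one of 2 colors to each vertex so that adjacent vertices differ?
A valid 2-coloring: color 1: [8, 10, 11, 13, 14, 20, 23]; color 2: [4, 5, 6, 12, 21, 22, 26].
(χ(G) = 2 ≤ 2.)

Yes, G is 2-colorable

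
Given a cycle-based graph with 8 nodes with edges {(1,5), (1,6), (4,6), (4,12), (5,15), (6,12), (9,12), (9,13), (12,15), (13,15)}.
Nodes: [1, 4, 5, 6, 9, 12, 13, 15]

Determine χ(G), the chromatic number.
Clique number ω(G) = 3 (lower bound: χ ≥ ω).
The clique on [4, 6, 12] has size 3, forcing χ ≥ 3, and the coloring below uses 3 colors, so χ(G) = 3.
A valid 3-coloring: color 1: [5, 12, 13]; color 2: [6, 9, 15]; color 3: [1, 4].

χ(G) = 3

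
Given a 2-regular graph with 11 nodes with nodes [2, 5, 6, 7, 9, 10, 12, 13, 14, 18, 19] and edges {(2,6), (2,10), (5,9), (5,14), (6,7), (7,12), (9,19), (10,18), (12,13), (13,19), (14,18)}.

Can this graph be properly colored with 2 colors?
No, G is not 2-colorable

Odd cycle [7, 12, 13, 19, 9, 5, 14, 18, 10, 2, 6] needs 3 colors (χ ≥ 3).
Hence χ(G) ≥ 3 > 2, so no proper 2-coloring exists.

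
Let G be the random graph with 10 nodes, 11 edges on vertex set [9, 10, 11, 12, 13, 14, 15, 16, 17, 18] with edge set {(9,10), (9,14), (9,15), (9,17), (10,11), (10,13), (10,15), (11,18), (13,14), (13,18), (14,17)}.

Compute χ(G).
Clique number ω(G) = 3 (lower bound: χ ≥ ω).
The clique on [9, 14, 17] has size 3, forcing χ ≥ 3, and the coloring below uses 3 colors, so χ(G) = 3.
A valid 3-coloring: color 1: [10, 12, 14, 16, 18]; color 2: [9, 11, 13]; color 3: [15, 17].

χ(G) = 3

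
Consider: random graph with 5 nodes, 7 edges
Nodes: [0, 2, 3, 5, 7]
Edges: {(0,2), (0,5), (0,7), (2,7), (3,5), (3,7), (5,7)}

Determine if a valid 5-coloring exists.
A valid 5-coloring: color 1: [7]; color 2: [2, 5]; color 3: [0, 3].
(χ(G) = 3 ≤ 5.)

Yes, G is 5-colorable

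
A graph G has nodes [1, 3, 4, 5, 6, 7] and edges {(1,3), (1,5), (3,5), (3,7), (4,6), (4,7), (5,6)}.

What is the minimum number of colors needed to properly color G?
χ(G) = 3

Clique number ω(G) = 3 (lower bound: χ ≥ ω).
The clique on [1, 3, 5] has size 3, forcing χ ≥ 3, and the coloring below uses 3 colors, so χ(G) = 3.
A valid 3-coloring: color 1: [3, 4]; color 2: [5, 7]; color 3: [1, 6].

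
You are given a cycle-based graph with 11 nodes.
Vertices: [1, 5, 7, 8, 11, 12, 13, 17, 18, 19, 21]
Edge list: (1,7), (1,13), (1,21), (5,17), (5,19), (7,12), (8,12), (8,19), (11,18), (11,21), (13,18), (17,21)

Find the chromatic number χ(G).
χ(G) = 3

Clique number ω(G) = 2 (lower bound: χ ≥ ω).
Odd cycle [13, 1, 21, 11, 18] needs 3 colors (χ ≥ 3).
The coloring below uses 3 colors, so χ(G) = 3.
A valid 3-coloring: color 1: [1, 11, 12, 17, 19]; color 2: [5, 7, 8, 18, 21]; color 3: [13].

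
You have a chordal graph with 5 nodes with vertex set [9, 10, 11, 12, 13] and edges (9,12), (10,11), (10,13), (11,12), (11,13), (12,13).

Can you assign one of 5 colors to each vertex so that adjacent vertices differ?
Yes, G is 5-colorable

A valid 5-coloring: color 1: [9, 11]; color 2: [13]; color 3: [10, 12].
(χ(G) = 3 ≤ 5.)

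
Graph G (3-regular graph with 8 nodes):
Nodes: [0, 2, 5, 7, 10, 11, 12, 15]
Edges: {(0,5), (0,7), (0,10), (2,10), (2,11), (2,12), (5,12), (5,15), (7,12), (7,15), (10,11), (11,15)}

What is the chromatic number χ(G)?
χ(G) = 3

Clique number ω(G) = 3 (lower bound: χ ≥ ω).
The clique on [2, 10, 11] has size 3, forcing χ ≥ 3, and the coloring below uses 3 colors, so χ(G) = 3.
A valid 3-coloring: color 1: [10, 12, 15]; color 2: [2, 5, 7]; color 3: [0, 11].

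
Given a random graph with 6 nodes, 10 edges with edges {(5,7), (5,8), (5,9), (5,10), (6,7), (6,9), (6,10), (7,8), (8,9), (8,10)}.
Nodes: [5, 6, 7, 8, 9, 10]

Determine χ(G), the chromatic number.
Clique number ω(G) = 3 (lower bound: χ ≥ ω).
The clique on [5, 8, 9] has size 3, forcing χ ≥ 3, and the coloring below uses 3 colors, so χ(G) = 3.
A valid 3-coloring: color 1: [5, 6]; color 2: [8]; color 3: [7, 9, 10].

χ(G) = 3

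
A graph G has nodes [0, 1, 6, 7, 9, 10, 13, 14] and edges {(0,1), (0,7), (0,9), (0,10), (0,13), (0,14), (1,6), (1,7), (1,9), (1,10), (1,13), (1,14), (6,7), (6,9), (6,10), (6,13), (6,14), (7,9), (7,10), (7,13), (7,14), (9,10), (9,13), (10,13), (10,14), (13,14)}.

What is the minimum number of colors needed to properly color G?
Clique number ω(G) = 6 (lower bound: χ ≥ ω).
The clique on [0, 1, 7, 9, 10, 13] has size 6, forcing χ ≥ 6, and the coloring below uses 6 colors, so χ(G) = 6.
A valid 6-coloring: color 1: [10]; color 2: [1]; color 3: [7]; color 4: [13]; color 5: [9, 14]; color 6: [0, 6].

χ(G) = 6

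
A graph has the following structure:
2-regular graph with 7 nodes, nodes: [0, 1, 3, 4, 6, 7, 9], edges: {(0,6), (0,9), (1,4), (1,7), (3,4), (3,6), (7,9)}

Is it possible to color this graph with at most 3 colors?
Yes, G is 3-colorable

A valid 3-coloring: color 1: [0, 1, 3]; color 2: [4, 6, 7]; color 3: [9].
(χ(G) = 3 ≤ 3.)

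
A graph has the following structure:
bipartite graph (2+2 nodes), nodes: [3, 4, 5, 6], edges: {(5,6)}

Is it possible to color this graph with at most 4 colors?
Yes, G is 4-colorable

A valid 4-coloring: color 1: [3, 4, 6]; color 2: [5].
(χ(G) = 2 ≤ 4.)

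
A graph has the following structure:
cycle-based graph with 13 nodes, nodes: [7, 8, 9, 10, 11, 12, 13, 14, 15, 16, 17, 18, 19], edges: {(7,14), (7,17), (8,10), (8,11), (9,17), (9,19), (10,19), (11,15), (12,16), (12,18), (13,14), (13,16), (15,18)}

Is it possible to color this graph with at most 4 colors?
Yes, G is 4-colorable

A valid 4-coloring: color 1: [7, 8, 9, 12, 13, 15]; color 2: [11, 14, 16, 17, 18, 19]; color 3: [10].
(χ(G) = 3 ≤ 4.)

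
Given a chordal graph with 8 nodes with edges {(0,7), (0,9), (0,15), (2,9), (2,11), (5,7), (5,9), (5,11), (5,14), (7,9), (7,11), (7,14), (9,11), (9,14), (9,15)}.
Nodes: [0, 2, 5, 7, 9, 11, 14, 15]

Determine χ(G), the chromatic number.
χ(G) = 4

Clique number ω(G) = 4 (lower bound: χ ≥ ω).
The clique on [5, 7, 9, 11] has size 4, forcing χ ≥ 4, and the coloring below uses 4 colors, so χ(G) = 4.
A valid 4-coloring: color 1: [9]; color 2: [2, 7, 15]; color 3: [0, 11, 14]; color 4: [5].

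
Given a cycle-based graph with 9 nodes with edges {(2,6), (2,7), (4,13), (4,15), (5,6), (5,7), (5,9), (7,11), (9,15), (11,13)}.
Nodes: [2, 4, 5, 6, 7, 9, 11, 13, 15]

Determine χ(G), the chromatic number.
Clique number ω(G) = 2 (lower bound: χ ≥ ω).
Odd cycle [7, 11, 13, 4, 15, 9, 5] needs 3 colors (χ ≥ 3).
The coloring below uses 3 colors, so χ(G) = 3.
A valid 3-coloring: color 1: [2, 4, 5, 11]; color 2: [6, 7, 9, 13]; color 3: [15].

χ(G) = 3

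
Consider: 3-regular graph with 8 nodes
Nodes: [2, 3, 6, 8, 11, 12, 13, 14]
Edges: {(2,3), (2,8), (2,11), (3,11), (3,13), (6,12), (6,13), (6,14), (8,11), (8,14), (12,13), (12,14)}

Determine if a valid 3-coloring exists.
A valid 3-coloring: color 1: [2, 13, 14]; color 2: [3, 6, 8]; color 3: [11, 12].
(χ(G) = 3 ≤ 3.)

Yes, G is 3-colorable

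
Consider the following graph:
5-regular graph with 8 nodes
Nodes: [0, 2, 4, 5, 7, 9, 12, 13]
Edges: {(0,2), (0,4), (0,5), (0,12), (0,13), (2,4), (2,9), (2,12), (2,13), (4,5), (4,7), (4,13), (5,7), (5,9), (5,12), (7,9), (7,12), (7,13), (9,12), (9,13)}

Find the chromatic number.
χ(G) = 4

Clique number ω(G) = 4 (lower bound: χ ≥ ω).
The clique on [0, 2, 4, 13] has size 4, forcing χ ≥ 4, and the coloring below uses 4 colors, so χ(G) = 4.
A valid 4-coloring: color 1: [4, 9]; color 2: [0, 7]; color 3: [12, 13]; color 4: [2, 5].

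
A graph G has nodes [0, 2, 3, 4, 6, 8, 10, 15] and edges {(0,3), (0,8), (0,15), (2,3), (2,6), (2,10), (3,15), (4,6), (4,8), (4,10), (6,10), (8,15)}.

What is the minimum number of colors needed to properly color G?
Clique number ω(G) = 3 (lower bound: χ ≥ ω).
The clique on [0, 8, 15] has size 3, forcing χ ≥ 3, and the coloring below uses 3 colors, so χ(G) = 3.
A valid 3-coloring: color 1: [3, 8, 10]; color 2: [2, 4, 15]; color 3: [0, 6].

χ(G) = 3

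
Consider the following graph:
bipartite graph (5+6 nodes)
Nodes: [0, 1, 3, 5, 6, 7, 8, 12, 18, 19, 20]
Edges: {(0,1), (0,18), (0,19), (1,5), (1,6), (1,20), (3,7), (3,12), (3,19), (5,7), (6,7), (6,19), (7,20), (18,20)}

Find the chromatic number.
Clique number ω(G) = 2 (lower bound: χ ≥ ω).
The graph is bipartite (no odd cycle), so 2 colors suffice: χ(G) = 2.
A valid 2-coloring: color 1: [1, 7, 8, 12, 18, 19]; color 2: [0, 3, 5, 6, 20].

χ(G) = 2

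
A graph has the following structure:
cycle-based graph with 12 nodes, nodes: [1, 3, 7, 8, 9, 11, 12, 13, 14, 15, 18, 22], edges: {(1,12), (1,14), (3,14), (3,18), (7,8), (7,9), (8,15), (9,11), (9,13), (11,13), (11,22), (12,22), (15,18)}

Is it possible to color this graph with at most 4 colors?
A valid 4-coloring: color 1: [1, 3, 9, 15, 22]; color 2: [8, 11, 12, 14, 18]; color 3: [7, 13].
(χ(G) = 3 ≤ 4.)

Yes, G is 4-colorable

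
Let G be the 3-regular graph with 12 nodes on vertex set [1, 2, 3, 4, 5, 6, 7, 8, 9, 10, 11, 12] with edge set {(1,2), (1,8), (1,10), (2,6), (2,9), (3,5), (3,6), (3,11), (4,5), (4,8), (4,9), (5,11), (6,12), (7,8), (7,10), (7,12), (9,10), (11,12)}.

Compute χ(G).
Clique number ω(G) = 3 (lower bound: χ ≥ ω).
The clique on [3, 5, 11] has size 3, forcing χ ≥ 3, and the coloring below uses 3 colors, so χ(G) = 3.
A valid 3-coloring: color 1: [1, 5, 6, 7, 9]; color 2: [2, 8, 10, 11]; color 3: [3, 4, 12].

χ(G) = 3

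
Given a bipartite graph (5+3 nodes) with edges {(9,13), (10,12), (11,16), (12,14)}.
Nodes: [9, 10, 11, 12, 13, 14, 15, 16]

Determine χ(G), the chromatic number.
Clique number ω(G) = 2 (lower bound: χ ≥ ω).
The graph is bipartite (no odd cycle), so 2 colors suffice: χ(G) = 2.
A valid 2-coloring: color 1: [9, 12, 15, 16]; color 2: [10, 11, 13, 14].

χ(G) = 2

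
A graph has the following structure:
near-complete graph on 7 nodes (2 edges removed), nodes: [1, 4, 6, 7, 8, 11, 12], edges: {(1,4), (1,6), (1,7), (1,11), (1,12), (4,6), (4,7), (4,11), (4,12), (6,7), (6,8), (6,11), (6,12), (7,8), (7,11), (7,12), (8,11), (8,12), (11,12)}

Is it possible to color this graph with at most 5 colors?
The clique on vertices [1, 4, 6, 7, 11, 12] has size 6 > 5, so it alone needs 6 colors.

No, G is not 5-colorable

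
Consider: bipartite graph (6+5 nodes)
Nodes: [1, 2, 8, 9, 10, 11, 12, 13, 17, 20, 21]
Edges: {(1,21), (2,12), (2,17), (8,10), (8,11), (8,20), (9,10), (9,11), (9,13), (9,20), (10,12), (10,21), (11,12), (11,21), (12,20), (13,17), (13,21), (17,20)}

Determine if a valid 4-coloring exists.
A valid 4-coloring: color 1: [1, 2, 10, 11, 13, 20]; color 2: [8, 9, 12, 17, 21].
(χ(G) = 2 ≤ 4.)

Yes, G is 4-colorable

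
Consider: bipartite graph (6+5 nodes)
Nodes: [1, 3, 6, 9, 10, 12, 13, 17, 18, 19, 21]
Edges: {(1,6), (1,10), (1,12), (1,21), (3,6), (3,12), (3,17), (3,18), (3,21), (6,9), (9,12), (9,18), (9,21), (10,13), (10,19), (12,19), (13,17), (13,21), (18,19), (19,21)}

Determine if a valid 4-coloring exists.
Yes, G is 4-colorable

A valid 4-coloring: color 1: [6, 10, 12, 17, 18, 21]; color 2: [1, 3, 9, 13, 19].
(χ(G) = 2 ≤ 4.)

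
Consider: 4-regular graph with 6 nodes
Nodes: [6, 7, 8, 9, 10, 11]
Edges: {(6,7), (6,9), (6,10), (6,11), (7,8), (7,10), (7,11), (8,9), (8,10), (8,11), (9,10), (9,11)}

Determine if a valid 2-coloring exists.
No, G is not 2-colorable

The clique on vertices [8, 9, 10] has size 3 > 2, so it alone needs 3 colors.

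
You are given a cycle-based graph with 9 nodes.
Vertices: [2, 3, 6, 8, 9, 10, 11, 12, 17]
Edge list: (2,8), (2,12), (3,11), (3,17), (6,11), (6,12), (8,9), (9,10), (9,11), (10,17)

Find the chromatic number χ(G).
χ(G) = 3

Clique number ω(G) = 2 (lower bound: χ ≥ ω).
Odd cycle [11, 3, 17, 10, 9] needs 3 colors (χ ≥ 3).
The coloring below uses 3 colors, so χ(G) = 3.
A valid 3-coloring: color 1: [2, 3, 6, 9]; color 2: [8, 10, 11, 12]; color 3: [17].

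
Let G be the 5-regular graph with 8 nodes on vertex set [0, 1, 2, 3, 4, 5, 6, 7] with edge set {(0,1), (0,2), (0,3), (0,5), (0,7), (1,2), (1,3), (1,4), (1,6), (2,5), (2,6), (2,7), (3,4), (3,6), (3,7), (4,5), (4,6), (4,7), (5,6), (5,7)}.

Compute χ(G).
Clique number ω(G) = 4 (lower bound: χ ≥ ω).
The clique on [0, 2, 5, 7] has size 4, forcing χ ≥ 4, and the coloring below uses 4 colors, so χ(G) = 4.
A valid 4-coloring: color 1: [3, 5]; color 2: [2, 4]; color 3: [0, 6]; color 4: [1, 7].

χ(G) = 4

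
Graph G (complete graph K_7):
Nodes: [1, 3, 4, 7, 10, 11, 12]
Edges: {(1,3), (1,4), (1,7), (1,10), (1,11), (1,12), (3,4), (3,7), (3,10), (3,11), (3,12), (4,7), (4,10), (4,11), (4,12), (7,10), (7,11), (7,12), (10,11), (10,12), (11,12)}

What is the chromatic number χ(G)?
χ(G) = 7

Clique number ω(G) = 7 (lower bound: χ ≥ ω).
The clique on [1, 3, 4, 7, 10, 11, 12] has size 7, forcing χ ≥ 7, and the coloring below uses 7 colors, so χ(G) = 7.
A valid 7-coloring: color 1: [7]; color 2: [4]; color 3: [11]; color 4: [12]; color 5: [3]; color 6: [10]; color 7: [1].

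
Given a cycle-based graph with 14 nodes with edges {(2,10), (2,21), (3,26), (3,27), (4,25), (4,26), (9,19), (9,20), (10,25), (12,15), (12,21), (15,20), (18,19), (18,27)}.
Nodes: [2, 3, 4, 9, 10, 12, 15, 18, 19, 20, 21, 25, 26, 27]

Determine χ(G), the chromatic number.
χ(G) = 2

Clique number ω(G) = 2 (lower bound: χ ≥ ω).
The graph is bipartite (no odd cycle), so 2 colors suffice: χ(G) = 2.
A valid 2-coloring: color 1: [3, 4, 9, 10, 15, 18, 21]; color 2: [2, 12, 19, 20, 25, 26, 27].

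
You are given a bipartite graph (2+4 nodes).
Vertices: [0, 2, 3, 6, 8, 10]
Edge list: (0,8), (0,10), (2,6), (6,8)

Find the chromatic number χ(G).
Clique number ω(G) = 2 (lower bound: χ ≥ ω).
The graph is bipartite (no odd cycle), so 2 colors suffice: χ(G) = 2.
A valid 2-coloring: color 1: [0, 3, 6]; color 2: [2, 8, 10].

χ(G) = 2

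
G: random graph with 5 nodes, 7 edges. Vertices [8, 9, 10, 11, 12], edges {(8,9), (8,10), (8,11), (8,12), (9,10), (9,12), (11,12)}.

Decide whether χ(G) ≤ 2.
The clique on vertices [8, 9, 10] has size 3 > 2, so it alone needs 3 colors.

No, G is not 2-colorable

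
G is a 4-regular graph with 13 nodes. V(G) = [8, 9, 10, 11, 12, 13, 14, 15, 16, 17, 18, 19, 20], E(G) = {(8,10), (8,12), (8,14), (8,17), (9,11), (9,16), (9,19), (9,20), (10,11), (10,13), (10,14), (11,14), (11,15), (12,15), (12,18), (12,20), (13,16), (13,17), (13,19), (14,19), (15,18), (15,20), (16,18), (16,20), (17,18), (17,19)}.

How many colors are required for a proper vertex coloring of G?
χ(G) = 3

Clique number ω(G) = 3 (lower bound: χ ≥ ω).
The clique on [8, 10, 14] has size 3, forcing χ ≥ 3, and the coloring below uses 3 colors, so χ(G) = 3.
A valid 3-coloring: color 1: [10, 15, 16, 17]; color 2: [8, 11, 18, 19, 20]; color 3: [9, 12, 13, 14].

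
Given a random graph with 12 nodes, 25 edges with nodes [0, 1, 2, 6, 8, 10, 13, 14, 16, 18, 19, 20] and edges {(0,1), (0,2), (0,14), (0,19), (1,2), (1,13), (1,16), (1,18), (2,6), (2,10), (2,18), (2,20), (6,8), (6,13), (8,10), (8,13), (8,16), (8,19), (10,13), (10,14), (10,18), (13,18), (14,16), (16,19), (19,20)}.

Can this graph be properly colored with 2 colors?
The clique on vertices [0, 1, 2] has size 3 > 2, so it alone needs 3 colors.

No, G is not 2-colorable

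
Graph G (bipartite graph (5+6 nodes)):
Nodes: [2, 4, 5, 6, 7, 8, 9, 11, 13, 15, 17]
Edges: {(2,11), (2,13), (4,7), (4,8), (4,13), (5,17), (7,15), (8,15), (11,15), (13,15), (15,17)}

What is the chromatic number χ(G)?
χ(G) = 2

Clique number ω(G) = 2 (lower bound: χ ≥ ω).
The graph is bipartite (no odd cycle), so 2 colors suffice: χ(G) = 2.
A valid 2-coloring: color 1: [2, 4, 5, 6, 9, 15]; color 2: [7, 8, 11, 13, 17].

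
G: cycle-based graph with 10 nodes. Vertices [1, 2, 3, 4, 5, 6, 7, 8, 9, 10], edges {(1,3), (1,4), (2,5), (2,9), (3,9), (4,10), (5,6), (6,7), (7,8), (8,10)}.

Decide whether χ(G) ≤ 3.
A valid 3-coloring: color 1: [1, 5, 7, 9, 10]; color 2: [2, 3, 4, 6, 8].
(χ(G) = 2 ≤ 3.)

Yes, G is 3-colorable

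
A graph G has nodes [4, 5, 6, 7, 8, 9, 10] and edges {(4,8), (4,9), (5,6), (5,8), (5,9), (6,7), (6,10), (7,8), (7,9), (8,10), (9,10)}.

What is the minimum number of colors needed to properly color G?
Clique number ω(G) = 2 (lower bound: χ ≥ ω).
The graph is bipartite (no odd cycle), so 2 colors suffice: χ(G) = 2.
A valid 2-coloring: color 1: [6, 8, 9]; color 2: [4, 5, 7, 10].

χ(G) = 2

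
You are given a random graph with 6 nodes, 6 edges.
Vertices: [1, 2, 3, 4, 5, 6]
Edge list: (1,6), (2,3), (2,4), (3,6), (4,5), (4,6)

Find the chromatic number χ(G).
χ(G) = 2

Clique number ω(G) = 2 (lower bound: χ ≥ ω).
The graph is bipartite (no odd cycle), so 2 colors suffice: χ(G) = 2.
A valid 2-coloring: color 1: [1, 3, 4]; color 2: [2, 5, 6].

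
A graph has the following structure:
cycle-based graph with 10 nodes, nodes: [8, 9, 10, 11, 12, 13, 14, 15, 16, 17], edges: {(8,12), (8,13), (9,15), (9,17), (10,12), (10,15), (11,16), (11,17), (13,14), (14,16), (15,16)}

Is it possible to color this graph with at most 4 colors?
A valid 4-coloring: color 1: [11, 12, 13, 15]; color 2: [8, 9, 10, 16]; color 3: [14, 17].
(χ(G) = 3 ≤ 4.)

Yes, G is 4-colorable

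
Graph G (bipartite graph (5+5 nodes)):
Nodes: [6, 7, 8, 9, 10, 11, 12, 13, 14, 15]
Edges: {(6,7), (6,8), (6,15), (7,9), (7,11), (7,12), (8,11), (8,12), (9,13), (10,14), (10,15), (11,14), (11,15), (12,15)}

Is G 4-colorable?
A valid 4-coloring: color 1: [7, 8, 13, 14, 15]; color 2: [6, 9, 10, 11, 12].
(χ(G) = 2 ≤ 4.)

Yes, G is 4-colorable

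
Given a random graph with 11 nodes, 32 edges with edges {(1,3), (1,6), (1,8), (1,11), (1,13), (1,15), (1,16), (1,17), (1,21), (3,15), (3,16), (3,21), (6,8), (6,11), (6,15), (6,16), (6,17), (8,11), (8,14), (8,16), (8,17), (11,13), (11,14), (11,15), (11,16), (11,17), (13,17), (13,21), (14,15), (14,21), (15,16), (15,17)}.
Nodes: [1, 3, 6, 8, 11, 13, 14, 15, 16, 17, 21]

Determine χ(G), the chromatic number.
χ(G) = 5

Clique number ω(G) = 5 (lower bound: χ ≥ ω).
The clique on [1, 6, 8, 11, 16] has size 5, forcing χ ≥ 5, and the coloring below uses 5 colors, so χ(G) = 5.
A valid 5-coloring: color 1: [1, 14]; color 2: [3, 11]; color 3: [8, 13, 15]; color 4: [6, 21]; color 5: [16, 17].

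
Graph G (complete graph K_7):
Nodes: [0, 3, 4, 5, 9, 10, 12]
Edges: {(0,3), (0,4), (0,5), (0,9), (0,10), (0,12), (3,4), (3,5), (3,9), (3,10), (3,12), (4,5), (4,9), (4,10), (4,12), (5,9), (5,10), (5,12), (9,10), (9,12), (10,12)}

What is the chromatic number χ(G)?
χ(G) = 7

Clique number ω(G) = 7 (lower bound: χ ≥ ω).
The clique on [0, 3, 4, 5, 9, 10, 12] has size 7, forcing χ ≥ 7, and the coloring below uses 7 colors, so χ(G) = 7.
A valid 7-coloring: color 1: [12]; color 2: [5]; color 3: [10]; color 4: [9]; color 5: [3]; color 6: [0]; color 7: [4].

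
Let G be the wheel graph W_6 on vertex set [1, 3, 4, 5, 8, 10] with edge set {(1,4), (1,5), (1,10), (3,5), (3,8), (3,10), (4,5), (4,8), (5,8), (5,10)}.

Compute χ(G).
χ(G) = 4

Clique number ω(G) = 3 (lower bound: χ ≥ ω).
Odd cycle [8, 3, 10, 1, 4] needs 3 colors (χ ≥ 3).
Vertex 5 is adjacent to every vertex of [1, 3, 4, 8, 10], which already need 3 colors among themselves, so 5 needs a new color (χ ≥ 4).
The coloring below uses 4 colors, so χ(G) = 4.
A valid 4-coloring: color 1: [5]; color 2: [1, 8]; color 3: [3, 4]; color 4: [10].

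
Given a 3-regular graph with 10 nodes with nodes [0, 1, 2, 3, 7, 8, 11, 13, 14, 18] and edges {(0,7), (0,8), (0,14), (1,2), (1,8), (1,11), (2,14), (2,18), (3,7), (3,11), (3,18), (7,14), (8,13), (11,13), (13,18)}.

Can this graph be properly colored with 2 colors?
No, G is not 2-colorable

The clique on vertices [0, 7, 14] has size 3 > 2, so it alone needs 3 colors.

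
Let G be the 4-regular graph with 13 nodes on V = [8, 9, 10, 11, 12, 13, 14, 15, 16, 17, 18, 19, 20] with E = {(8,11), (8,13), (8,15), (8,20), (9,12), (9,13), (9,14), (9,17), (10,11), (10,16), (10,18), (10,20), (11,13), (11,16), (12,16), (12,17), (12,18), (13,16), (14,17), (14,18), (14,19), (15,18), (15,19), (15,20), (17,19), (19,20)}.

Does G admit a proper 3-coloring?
A valid 3-coloring: color 1: [10, 13, 15, 17]; color 2: [11, 12, 14, 20]; color 3: [8, 9, 16, 18, 19].
(χ(G) = 3 ≤ 3.)

Yes, G is 3-colorable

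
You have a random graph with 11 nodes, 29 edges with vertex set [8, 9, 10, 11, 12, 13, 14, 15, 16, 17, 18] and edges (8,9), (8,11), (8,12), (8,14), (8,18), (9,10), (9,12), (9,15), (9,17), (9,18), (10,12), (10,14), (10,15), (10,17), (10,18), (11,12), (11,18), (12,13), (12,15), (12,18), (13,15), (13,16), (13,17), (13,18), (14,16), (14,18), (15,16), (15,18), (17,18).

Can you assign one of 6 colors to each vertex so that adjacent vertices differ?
A valid 6-coloring: color 1: [16, 18]; color 2: [12, 14, 17]; color 3: [9, 11, 13]; color 4: [8, 15]; color 5: [10].
(χ(G) = 5 ≤ 6.)

Yes, G is 6-colorable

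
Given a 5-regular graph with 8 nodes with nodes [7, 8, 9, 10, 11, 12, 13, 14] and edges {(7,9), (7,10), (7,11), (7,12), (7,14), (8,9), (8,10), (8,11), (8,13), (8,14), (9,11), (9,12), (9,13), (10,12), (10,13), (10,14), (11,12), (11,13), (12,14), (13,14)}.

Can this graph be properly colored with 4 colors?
Yes, G is 4-colorable

A valid 4-coloring: color 1: [7, 8]; color 2: [9, 14]; color 3: [12, 13]; color 4: [10, 11].
(χ(G) = 4 ≤ 4.)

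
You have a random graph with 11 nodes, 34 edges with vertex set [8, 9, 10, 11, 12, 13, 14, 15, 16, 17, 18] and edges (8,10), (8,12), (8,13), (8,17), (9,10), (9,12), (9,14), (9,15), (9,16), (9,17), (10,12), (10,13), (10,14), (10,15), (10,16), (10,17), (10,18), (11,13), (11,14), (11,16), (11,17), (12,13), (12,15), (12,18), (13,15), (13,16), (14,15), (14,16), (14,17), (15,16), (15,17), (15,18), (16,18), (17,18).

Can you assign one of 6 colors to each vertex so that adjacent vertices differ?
A valid 6-coloring: color 1: [10, 11]; color 2: [8, 15]; color 3: [12, 16, 17]; color 4: [13, 14, 18]; color 5: [9].
(χ(G) = 5 ≤ 6.)

Yes, G is 6-colorable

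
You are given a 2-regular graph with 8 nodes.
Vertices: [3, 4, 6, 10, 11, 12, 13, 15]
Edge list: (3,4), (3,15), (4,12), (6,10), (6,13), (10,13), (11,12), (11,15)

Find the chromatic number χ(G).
χ(G) = 3

Clique number ω(G) = 3 (lower bound: χ ≥ ω).
The clique on [6, 10, 13] has size 3, forcing χ ≥ 3, and the coloring below uses 3 colors, so χ(G) = 3.
A valid 3-coloring: color 1: [12, 13, 15]; color 2: [3, 10, 11]; color 3: [4, 6].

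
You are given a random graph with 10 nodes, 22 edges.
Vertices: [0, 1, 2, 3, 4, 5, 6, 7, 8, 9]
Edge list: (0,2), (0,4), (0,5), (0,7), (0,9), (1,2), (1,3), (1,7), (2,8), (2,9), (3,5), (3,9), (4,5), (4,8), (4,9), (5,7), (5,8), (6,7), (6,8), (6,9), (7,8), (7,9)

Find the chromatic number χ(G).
χ(G) = 4

Clique number ω(G) = 3 (lower bound: χ ≥ ω).
Odd cycle [9, 0, 5, 8, 6] needs 3 colors (χ ≥ 3).
Vertex 7 is adjacent to every vertex of [0, 5, 6, 8, 9], which already need 3 colors among themselves, so 7 needs a new color (χ ≥ 4).
The coloring below uses 4 colors, so χ(G) = 4.
A valid 4-coloring: color 1: [1, 5, 9]; color 2: [2, 3, 4, 7]; color 3: [0, 8]; color 4: [6].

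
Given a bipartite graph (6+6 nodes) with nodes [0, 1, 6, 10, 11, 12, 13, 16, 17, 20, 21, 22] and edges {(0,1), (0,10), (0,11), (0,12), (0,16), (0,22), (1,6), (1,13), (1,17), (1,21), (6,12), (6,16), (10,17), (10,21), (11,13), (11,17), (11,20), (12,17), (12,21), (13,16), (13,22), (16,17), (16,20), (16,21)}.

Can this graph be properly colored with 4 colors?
Yes, G is 4-colorable

A valid 4-coloring: color 1: [1, 10, 11, 12, 16, 22]; color 2: [0, 6, 13, 17, 20, 21].
(χ(G) = 2 ≤ 4.)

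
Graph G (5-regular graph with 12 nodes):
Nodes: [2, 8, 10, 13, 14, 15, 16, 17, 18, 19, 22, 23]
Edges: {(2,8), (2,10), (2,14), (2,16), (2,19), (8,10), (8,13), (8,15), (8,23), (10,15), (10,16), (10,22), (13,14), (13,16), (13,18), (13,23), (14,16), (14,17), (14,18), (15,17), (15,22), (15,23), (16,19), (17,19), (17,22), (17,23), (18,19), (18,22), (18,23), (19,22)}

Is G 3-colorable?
Odd cycle [17, 22, 10, 8, 23] needs 3 colors (χ ≥ 3).
Vertex 15 is adjacent to every vertex of [8, 10, 17, 22, 23], which already need 3 colors among themselves, so 15 needs a new color (χ ≥ 4).
Hence χ(G) ≥ 4 > 3, so no proper 3-coloring exists.

No, G is not 3-colorable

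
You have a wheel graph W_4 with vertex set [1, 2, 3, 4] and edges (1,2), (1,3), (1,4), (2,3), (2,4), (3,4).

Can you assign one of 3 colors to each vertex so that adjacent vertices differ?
No, G is not 3-colorable

The clique on vertices [1, 2, 3, 4] has size 4 > 3, so it alone needs 4 colors.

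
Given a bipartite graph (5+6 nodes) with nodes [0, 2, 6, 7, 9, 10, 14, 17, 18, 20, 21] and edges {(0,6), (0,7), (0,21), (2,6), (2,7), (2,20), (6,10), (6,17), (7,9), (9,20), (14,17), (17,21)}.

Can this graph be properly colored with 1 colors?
No, G is not 1-colorable

Edge (0,6) forces its endpoints to differ, so 1 color is not enough.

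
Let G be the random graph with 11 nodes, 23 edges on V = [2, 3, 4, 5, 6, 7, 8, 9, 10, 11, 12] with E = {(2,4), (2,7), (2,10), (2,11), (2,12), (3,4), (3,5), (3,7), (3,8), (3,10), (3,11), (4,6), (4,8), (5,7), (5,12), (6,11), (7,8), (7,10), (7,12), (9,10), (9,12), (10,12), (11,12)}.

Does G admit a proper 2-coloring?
No, G is not 2-colorable

The clique on vertices [2, 7, 10, 12] has size 4 > 2, so it alone needs 4 colors.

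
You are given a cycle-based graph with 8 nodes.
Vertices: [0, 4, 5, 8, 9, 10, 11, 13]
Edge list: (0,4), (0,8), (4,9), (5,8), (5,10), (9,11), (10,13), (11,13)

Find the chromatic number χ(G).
Clique number ω(G) = 2 (lower bound: χ ≥ ω).
The graph is bipartite (no odd cycle), so 2 colors suffice: χ(G) = 2.
A valid 2-coloring: color 1: [0, 5, 9, 13]; color 2: [4, 8, 10, 11].

χ(G) = 2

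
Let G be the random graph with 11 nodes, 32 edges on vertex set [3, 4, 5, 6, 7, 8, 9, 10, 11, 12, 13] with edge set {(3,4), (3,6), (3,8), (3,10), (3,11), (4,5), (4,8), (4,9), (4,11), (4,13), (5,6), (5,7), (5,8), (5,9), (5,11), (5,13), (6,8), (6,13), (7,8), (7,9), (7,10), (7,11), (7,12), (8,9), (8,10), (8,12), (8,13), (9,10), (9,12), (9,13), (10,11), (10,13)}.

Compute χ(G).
Clique number ω(G) = 5 (lower bound: χ ≥ ω).
The clique on [4, 5, 8, 9, 13] has size 5, forcing χ ≥ 5, and the coloring below uses 5 colors, so χ(G) = 5.
A valid 5-coloring: color 1: [8, 11]; color 2: [3, 9]; color 3: [5, 10, 12]; color 4: [4, 6, 7]; color 5: [13].

χ(G) = 5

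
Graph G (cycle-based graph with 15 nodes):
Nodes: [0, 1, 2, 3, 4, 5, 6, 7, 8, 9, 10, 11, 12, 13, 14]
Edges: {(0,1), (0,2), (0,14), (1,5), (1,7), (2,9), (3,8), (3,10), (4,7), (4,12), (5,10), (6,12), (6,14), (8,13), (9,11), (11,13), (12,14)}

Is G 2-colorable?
No, G is not 2-colorable

The clique on vertices [6, 12, 14] has size 3 > 2, so it alone needs 3 colors.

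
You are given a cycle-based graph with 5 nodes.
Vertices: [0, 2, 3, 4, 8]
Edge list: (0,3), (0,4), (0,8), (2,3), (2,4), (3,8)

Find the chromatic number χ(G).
Clique number ω(G) = 3 (lower bound: χ ≥ ω).
The clique on [0, 3, 8] has size 3, forcing χ ≥ 3, and the coloring below uses 3 colors, so χ(G) = 3.
A valid 3-coloring: color 1: [3, 4]; color 2: [0, 2]; color 3: [8].

χ(G) = 3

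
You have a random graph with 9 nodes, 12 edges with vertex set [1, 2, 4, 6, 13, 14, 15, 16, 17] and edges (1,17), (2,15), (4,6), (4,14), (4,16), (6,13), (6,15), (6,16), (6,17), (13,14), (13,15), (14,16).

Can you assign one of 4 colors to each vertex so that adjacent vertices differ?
Yes, G is 4-colorable

A valid 4-coloring: color 1: [1, 2, 6, 14]; color 2: [15, 16, 17]; color 3: [4, 13].
(χ(G) = 3 ≤ 4.)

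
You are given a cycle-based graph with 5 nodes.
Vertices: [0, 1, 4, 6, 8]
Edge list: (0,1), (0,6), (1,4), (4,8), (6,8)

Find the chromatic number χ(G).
Clique number ω(G) = 2 (lower bound: χ ≥ ω).
Odd cycle [8, 4, 1, 0, 6] needs 3 colors (χ ≥ 3).
The coloring below uses 3 colors, so χ(G) = 3.
A valid 3-coloring: color 1: [0, 8]; color 2: [4, 6]; color 3: [1].

χ(G) = 3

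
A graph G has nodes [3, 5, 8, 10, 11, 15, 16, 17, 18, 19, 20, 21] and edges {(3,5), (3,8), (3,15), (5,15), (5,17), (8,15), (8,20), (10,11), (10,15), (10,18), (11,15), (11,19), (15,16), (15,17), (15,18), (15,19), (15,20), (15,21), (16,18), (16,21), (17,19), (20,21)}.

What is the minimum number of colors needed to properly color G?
Clique number ω(G) = 3 (lower bound: χ ≥ ω).
Odd cycle [10, 11, 19, 17, 5, 3, 8, 20, 21, 16, 18] needs 3 colors (χ ≥ 3).
Vertex 15 is adjacent to every vertex of [3, 5, 8, 10, 11, 16, 17, 18, 19, 20, 21], which already need 3 colors among themselves, so 15 needs a new color (χ ≥ 4).
The coloring below uses 4 colors, so χ(G) = 4.
A valid 4-coloring: color 1: [15]; color 2: [5, 8, 10, 16, 19]; color 3: [3, 11, 17, 18, 20]; color 4: [21].

χ(G) = 4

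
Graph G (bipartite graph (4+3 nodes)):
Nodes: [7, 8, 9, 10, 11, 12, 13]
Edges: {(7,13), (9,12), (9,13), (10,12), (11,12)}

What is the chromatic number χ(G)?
χ(G) = 2

Clique number ω(G) = 2 (lower bound: χ ≥ ω).
The graph is bipartite (no odd cycle), so 2 colors suffice: χ(G) = 2.
A valid 2-coloring: color 1: [8, 12, 13]; color 2: [7, 9, 10, 11].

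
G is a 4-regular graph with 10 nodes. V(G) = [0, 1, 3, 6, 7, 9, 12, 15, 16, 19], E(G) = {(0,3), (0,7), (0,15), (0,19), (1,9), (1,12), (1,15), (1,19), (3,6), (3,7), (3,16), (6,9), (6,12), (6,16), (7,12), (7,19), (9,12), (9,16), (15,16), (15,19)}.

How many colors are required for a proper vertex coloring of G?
Clique number ω(G) = 3 (lower bound: χ ≥ ω).
Suppose a proper 3-coloring c exists. The clique [0, 3, 7] takes 3 distinct colors; by symmetry let c(0) = 1, c(3) = 2, c(7) = 3.
- Vertex 19: neighbors [0, 7] already have colors [1, 3] ⇒ c(19) = 2.
- Vertex 15: neighbors [0, 19] already have colors [1, 2] ⇒ c(15) = 3.
- Vertex 1: neighbors [19, 15] already have colors [2, 3] ⇒ c(1) = 1.
- Vertex 12: neighbors [1, 7] already have colors [1, 3] ⇒ c(12) = 2.
- Vertex 9: neighbors [1, 12] already have colors [1, 2] ⇒ c(9) = 3.
- Vertex 6: neighbors [3, 9] already have colors [2, 3] ⇒ c(6) = 1.
- Vertex 16: neighbors [6, 3, 9] already have colors [1, 2, 3] — all 3 colors blocked. Contradiction.
The forced assignments end in a contradiction, so G has no proper 3-coloring (χ ≥ 4).
The coloring below uses 4 colors, so χ(G) = 4.
A valid 4-coloring: color 1: [3, 12, 19]; color 2: [0, 1, 16]; color 3: [7, 9, 15]; color 4: [6].

χ(G) = 4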